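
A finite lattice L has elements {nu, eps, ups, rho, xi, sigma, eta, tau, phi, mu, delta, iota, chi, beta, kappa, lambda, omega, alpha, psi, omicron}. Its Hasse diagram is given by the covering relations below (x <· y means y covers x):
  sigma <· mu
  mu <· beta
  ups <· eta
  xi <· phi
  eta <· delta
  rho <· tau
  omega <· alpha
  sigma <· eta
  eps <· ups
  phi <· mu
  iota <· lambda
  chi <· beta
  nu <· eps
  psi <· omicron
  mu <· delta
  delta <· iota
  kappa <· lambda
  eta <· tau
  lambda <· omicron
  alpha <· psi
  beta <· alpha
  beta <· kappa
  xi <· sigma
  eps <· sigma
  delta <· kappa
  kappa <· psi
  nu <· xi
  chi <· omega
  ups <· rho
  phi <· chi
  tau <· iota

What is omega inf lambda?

chi

Common lower bounds of {omega, lambda}: chi, nu, phi, xi.
The greatest among these is chi.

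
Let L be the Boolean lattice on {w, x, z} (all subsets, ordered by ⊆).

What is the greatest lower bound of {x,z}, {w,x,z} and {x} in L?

{x}

Under ⊆, meet is intersection: {x,z} ∩ {w,x,z} ∩ {x} = {x}.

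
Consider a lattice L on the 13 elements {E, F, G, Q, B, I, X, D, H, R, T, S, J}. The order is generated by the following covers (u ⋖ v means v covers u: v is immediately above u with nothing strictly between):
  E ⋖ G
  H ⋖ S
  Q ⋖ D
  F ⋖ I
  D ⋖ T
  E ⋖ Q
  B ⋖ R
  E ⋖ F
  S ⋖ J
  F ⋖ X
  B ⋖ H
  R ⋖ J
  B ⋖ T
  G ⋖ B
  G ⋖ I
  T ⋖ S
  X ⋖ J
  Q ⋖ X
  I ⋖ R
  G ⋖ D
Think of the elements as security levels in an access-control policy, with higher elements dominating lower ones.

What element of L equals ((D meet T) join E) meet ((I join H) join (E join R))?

D ∧ T = D
D ∨ E = D
I ∨ H = J
E ∨ R = R
J ∨ R = J
D ∧ J = D

D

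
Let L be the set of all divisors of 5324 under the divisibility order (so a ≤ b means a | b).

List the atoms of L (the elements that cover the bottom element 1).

The atoms are exactly the elements that cover 1: 11, 2.

11, 2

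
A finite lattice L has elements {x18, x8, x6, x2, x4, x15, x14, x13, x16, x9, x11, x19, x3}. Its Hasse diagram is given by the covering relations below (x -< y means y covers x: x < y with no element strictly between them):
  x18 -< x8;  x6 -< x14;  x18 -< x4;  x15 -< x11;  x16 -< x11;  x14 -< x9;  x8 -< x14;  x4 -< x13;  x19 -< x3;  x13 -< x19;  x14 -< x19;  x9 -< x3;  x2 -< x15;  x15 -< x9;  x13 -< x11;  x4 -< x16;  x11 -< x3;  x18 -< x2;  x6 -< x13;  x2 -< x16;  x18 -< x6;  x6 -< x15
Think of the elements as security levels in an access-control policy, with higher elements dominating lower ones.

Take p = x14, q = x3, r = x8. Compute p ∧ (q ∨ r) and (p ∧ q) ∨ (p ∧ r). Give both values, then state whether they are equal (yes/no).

q ∨ r = x3, so p ∧ (q ∨ r) = x14 ∧ x3 = x14.
p ∧ q = x14 and p ∧ r = x8, so (p ∧ q) ∨ (p ∧ r) = x14 ∨ x8 = x14.
Equal: yes.

x14; x14; yes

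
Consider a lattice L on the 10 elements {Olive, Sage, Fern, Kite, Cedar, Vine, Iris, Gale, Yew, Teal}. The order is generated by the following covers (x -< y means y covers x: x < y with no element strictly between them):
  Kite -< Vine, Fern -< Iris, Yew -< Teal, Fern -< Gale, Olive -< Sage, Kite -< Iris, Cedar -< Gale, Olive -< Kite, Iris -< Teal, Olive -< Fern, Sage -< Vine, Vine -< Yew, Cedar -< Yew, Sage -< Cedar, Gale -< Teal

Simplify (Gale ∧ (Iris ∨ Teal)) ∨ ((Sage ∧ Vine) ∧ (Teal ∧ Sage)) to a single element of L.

Gale

Iris ∨ Teal = Teal
Gale ∧ Teal = Gale
Sage ∧ Vine = Sage
Teal ∧ Sage = Sage
Sage ∧ Sage = Sage
Gale ∨ Sage = Gale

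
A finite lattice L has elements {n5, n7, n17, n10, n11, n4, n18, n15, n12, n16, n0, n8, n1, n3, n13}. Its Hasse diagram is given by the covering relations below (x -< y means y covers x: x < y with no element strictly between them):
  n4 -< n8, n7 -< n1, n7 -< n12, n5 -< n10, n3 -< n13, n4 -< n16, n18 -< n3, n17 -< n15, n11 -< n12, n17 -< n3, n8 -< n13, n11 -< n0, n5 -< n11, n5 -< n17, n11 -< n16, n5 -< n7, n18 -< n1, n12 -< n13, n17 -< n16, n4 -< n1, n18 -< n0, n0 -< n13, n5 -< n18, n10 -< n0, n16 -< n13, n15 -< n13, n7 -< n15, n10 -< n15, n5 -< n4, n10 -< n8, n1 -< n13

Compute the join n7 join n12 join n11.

Common upper bounds of {n7, n12, n11}: n12, n13.
The least among these is n12.

n12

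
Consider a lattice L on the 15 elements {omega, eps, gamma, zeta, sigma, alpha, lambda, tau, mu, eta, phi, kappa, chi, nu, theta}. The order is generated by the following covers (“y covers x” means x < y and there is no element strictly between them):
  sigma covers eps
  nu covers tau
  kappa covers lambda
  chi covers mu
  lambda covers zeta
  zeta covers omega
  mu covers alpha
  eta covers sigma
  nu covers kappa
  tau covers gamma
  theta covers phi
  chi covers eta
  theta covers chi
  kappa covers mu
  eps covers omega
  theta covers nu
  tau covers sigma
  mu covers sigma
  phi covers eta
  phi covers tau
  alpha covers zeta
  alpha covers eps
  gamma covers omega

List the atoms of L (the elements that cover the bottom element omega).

The atoms are exactly the elements that cover omega: eps, gamma, zeta.

eps, gamma, zeta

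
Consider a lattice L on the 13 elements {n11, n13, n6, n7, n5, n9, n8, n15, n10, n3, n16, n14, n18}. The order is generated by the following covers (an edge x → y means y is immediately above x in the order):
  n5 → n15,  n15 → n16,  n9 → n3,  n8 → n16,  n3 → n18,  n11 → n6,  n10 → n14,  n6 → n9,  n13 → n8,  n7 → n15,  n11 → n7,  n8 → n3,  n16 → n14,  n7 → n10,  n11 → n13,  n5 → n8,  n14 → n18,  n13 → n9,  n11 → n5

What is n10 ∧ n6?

n11

Common lower bounds of {n10, n6}: n11.
The greatest among these is n11.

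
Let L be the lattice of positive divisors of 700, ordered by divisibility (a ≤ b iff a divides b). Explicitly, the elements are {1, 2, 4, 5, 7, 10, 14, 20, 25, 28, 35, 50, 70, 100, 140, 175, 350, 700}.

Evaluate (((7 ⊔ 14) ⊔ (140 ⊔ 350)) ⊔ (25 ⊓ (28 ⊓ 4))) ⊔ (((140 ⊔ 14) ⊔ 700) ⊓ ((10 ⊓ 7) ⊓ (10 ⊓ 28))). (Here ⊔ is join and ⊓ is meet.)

7 ∨ 14 = 14
140 ∨ 350 = 700
14 ∨ 700 = 700
28 ∧ 4 = 4
25 ∧ 4 = 1
700 ∨ 1 = 700
140 ∨ 14 = 140
140 ∨ 700 = 700
10 ∧ 7 = 1
10 ∧ 28 = 2
1 ∧ 2 = 1
700 ∧ 1 = 1
700 ∨ 1 = 700

700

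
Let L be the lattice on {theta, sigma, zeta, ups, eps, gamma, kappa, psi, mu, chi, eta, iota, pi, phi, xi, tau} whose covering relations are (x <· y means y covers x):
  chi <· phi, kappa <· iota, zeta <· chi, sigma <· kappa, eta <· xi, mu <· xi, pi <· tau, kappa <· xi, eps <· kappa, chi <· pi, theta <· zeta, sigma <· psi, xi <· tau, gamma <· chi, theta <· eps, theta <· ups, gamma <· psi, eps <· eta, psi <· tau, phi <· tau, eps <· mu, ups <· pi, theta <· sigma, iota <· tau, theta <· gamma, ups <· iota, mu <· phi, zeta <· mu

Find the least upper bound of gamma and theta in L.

gamma

Common upper bounds of {gamma, theta}: chi, gamma, phi, pi, psi, tau.
The least among these is gamma.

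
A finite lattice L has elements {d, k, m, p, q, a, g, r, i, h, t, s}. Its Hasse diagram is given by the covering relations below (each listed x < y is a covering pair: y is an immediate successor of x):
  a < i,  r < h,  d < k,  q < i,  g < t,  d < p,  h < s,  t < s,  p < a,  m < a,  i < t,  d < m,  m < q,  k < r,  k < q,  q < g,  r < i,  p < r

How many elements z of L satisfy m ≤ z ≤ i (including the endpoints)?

4

The interval [m, i] = {a, i, m, q}, which has 4 elements.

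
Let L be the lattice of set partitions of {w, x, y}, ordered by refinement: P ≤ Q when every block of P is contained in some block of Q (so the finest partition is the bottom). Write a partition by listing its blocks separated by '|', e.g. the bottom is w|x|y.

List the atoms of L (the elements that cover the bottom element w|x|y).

wx|y, wy|x, w|xy

The atoms are exactly the elements that cover w|x|y: wx|y, wy|x, w|xy.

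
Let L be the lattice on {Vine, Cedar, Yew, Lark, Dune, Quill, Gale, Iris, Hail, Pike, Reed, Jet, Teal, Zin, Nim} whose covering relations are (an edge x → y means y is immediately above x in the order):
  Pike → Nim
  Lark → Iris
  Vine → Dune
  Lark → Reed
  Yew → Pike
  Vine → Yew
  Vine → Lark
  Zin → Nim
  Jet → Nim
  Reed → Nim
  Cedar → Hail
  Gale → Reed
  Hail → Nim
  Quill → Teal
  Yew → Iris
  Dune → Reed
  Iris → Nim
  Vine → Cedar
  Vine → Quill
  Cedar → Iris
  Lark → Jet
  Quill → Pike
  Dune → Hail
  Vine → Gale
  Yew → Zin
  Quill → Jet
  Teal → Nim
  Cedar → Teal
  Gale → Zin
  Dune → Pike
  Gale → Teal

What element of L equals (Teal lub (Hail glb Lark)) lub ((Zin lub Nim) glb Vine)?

Hail ∧ Lark = Vine
Teal ∨ Vine = Teal
Zin ∨ Nim = Nim
Nim ∧ Vine = Vine
Teal ∨ Vine = Teal

Teal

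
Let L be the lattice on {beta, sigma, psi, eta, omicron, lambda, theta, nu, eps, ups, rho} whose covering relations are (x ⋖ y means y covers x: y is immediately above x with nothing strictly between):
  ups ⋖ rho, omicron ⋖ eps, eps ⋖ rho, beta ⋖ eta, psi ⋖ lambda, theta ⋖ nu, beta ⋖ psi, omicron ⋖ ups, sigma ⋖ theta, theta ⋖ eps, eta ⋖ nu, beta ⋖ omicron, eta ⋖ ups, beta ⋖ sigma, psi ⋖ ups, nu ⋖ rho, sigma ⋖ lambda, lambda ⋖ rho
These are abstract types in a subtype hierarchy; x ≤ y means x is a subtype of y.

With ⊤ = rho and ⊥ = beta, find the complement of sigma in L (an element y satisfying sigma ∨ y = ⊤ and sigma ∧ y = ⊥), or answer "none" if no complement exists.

ups

Need y with sigma ∨ y = rho and sigma ∧ y = beta.
Checking each element gives: ups.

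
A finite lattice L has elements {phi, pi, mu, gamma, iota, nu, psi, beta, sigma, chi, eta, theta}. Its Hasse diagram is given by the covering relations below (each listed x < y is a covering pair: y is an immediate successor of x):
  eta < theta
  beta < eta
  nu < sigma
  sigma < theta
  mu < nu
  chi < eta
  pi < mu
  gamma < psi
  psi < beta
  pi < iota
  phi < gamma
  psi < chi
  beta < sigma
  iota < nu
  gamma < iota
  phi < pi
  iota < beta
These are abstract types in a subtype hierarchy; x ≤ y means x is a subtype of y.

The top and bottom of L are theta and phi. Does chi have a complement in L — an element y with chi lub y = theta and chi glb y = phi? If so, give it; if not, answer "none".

mu

Need y with chi ∨ y = theta and chi ∧ y = phi.
Checking each element gives: mu.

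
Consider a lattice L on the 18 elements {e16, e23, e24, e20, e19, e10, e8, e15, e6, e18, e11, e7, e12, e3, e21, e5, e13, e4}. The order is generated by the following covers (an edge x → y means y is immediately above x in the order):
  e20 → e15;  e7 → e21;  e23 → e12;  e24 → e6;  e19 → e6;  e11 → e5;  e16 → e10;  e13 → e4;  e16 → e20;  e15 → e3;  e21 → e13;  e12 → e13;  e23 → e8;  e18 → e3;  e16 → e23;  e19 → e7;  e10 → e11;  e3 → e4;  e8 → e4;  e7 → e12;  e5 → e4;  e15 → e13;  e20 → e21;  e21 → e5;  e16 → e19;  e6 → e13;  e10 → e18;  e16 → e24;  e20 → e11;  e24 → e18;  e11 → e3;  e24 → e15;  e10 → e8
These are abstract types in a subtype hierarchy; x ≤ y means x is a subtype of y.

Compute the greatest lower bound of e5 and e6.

e19

Common lower bounds of {e5, e6}: e16, e19.
The greatest among these is e19.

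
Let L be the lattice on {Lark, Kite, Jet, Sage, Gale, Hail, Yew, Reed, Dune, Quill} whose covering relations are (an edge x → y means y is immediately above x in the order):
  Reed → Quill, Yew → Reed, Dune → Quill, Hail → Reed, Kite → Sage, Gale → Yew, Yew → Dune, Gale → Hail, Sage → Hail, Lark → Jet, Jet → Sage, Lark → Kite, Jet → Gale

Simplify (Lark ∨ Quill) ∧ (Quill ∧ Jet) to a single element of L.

Jet

Lark ∨ Quill = Quill
Quill ∧ Jet = Jet
Quill ∧ Jet = Jet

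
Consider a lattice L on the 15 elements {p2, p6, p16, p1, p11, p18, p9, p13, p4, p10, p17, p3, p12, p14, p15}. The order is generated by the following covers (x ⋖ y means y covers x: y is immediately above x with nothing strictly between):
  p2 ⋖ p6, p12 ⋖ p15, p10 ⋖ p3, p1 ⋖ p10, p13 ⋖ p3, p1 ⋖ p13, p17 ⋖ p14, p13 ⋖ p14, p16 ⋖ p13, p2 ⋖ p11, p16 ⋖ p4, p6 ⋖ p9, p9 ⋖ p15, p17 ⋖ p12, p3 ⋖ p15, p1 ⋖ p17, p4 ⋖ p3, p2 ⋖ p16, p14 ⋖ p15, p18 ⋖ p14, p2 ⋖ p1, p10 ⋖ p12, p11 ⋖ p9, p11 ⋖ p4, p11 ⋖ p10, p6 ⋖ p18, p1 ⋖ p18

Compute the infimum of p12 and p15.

Common lower bounds of {p12, p15}: p1, p10, p11, p12, p17, p2.
The greatest among these is p12.

p12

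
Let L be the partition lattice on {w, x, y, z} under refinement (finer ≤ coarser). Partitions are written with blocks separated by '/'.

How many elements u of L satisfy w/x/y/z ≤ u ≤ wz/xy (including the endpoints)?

4

The interval [w/x/y/z, wz/xy] = {w/x/y/z, w/xy/z, wz/x/y, wz/xy}, which has 4 elements.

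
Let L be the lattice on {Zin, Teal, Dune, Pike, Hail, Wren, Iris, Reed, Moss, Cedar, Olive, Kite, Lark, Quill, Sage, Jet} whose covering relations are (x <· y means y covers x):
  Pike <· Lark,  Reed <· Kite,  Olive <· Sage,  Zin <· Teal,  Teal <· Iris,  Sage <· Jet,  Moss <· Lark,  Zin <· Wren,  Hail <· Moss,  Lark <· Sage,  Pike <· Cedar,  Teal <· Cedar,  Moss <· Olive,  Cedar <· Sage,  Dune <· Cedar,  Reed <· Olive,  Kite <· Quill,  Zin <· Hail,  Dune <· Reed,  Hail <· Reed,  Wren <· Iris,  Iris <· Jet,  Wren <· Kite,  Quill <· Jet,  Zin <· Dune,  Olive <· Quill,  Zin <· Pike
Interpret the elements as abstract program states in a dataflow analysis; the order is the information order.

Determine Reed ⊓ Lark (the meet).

Common lower bounds of {Reed, Lark}: Hail, Zin.
The greatest among these is Hail.

Hail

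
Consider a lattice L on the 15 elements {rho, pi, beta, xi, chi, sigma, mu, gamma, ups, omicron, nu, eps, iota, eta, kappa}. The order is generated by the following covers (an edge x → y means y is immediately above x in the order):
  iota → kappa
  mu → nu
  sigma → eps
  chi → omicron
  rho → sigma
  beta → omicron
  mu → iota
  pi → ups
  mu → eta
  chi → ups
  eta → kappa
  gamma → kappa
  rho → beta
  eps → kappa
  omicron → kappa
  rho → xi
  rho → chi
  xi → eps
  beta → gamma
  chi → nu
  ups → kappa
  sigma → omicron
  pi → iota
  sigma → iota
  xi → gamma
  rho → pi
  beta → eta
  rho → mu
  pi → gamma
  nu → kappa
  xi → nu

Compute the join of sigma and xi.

Common upper bounds of {sigma, xi}: eps, kappa.
The least among these is eps.

eps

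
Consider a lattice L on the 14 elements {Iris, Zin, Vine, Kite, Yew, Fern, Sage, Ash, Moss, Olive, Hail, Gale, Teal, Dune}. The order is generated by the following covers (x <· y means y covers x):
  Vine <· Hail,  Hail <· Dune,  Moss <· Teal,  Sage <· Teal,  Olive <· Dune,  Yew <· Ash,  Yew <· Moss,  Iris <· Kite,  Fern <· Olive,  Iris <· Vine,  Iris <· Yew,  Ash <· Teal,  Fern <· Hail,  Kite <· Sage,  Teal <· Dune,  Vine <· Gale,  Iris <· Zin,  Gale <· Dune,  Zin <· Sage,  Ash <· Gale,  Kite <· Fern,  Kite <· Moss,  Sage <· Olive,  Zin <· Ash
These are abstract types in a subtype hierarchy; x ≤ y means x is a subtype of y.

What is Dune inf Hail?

Common lower bounds of {Dune, Hail}: Fern, Hail, Iris, Kite, Vine.
The greatest among these is Hail.

Hail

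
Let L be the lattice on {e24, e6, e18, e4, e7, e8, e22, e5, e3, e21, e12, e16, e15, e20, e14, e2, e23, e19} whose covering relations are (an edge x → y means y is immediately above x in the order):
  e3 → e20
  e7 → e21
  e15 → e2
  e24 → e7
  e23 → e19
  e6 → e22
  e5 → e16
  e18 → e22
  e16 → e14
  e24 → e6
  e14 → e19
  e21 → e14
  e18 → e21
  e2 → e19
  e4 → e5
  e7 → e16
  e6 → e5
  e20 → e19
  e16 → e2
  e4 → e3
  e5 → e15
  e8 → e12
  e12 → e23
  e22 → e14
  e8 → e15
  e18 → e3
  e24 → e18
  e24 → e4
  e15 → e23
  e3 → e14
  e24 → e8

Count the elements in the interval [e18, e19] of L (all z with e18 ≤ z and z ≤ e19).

7

The interval [e18, e19] = {e14, e18, e19, e20, e21, e22, e3}, which has 7 elements.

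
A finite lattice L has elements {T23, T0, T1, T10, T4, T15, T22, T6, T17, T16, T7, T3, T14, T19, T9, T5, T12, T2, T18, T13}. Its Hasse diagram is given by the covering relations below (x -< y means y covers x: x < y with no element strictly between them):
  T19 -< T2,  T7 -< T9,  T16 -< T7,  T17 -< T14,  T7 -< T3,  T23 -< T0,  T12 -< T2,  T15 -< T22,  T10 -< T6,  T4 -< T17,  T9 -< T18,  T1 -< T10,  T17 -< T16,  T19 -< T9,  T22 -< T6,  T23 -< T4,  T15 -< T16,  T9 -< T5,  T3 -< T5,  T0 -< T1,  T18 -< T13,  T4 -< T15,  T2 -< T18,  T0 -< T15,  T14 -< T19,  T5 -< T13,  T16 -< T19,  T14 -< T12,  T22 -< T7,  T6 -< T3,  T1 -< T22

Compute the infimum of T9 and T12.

T14

Common lower bounds of {T9, T12}: T14, T17, T23, T4.
The greatest among these is T14.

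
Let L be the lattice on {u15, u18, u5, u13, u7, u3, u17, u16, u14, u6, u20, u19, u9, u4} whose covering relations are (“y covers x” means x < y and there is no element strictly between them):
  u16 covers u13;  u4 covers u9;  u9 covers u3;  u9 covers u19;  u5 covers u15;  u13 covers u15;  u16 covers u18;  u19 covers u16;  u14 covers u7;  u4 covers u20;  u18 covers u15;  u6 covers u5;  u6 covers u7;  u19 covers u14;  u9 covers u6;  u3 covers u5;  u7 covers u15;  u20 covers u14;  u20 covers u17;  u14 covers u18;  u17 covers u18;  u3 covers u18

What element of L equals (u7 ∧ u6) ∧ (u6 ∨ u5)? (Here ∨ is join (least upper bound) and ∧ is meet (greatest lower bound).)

u7 ∧ u6 = u7
u6 ∨ u5 = u6
u7 ∧ u6 = u7

u7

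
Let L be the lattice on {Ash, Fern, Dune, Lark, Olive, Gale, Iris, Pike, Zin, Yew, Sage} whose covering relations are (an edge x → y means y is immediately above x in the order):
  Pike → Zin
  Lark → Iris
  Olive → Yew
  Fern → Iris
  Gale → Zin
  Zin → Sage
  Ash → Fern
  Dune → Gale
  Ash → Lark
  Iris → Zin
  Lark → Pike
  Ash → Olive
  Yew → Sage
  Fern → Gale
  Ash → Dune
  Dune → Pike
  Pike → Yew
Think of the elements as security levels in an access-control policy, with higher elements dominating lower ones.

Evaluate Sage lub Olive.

Sage ∨ Olive = Sage

Sage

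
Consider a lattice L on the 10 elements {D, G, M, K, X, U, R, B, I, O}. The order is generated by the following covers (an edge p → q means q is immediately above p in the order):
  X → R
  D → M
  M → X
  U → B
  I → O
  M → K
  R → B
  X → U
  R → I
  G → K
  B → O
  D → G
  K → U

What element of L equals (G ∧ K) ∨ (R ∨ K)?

B

G ∧ K = G
R ∨ K = B
G ∨ B = B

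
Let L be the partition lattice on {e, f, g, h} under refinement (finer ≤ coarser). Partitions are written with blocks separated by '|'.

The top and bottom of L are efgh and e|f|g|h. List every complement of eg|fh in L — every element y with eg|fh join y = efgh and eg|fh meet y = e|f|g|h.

Need y with eg|fh ∨ y = efgh and eg|fh ∧ y = e|f|g|h.
Checking each element gives: ef|gh, ef|g|h, eh|fg, eh|f|g, e|fg|h, e|f|gh.

ef|gh, ef|g|h, eh|fg, eh|f|g, e|fg|h, e|f|gh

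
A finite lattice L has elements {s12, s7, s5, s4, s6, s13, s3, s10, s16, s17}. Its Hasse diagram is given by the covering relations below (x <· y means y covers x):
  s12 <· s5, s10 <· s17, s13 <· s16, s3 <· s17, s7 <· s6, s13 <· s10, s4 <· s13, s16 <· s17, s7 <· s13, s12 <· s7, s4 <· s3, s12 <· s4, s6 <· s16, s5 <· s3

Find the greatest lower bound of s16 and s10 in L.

s13

Common lower bounds of {s16, s10}: s12, s13, s4, s7.
The greatest among these is s13.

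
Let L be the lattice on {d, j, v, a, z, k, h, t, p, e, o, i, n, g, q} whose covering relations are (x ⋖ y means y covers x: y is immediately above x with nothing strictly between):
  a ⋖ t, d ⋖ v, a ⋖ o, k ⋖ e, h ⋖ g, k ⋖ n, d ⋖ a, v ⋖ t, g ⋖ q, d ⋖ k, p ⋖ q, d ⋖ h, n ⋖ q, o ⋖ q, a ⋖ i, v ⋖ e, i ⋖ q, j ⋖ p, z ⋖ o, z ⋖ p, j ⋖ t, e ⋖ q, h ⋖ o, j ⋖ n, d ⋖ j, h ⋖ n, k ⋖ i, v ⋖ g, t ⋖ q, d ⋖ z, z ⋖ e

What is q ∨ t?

q

Common upper bounds of {q, t}: q.
The least among these is q.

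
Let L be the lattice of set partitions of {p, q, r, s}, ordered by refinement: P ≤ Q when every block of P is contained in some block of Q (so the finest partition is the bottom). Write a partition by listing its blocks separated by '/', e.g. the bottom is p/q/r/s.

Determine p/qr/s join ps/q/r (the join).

ps/qr

The join of p/qr/s and ps/q/r merges any blocks that overlap across the partitions, giving ps/qr.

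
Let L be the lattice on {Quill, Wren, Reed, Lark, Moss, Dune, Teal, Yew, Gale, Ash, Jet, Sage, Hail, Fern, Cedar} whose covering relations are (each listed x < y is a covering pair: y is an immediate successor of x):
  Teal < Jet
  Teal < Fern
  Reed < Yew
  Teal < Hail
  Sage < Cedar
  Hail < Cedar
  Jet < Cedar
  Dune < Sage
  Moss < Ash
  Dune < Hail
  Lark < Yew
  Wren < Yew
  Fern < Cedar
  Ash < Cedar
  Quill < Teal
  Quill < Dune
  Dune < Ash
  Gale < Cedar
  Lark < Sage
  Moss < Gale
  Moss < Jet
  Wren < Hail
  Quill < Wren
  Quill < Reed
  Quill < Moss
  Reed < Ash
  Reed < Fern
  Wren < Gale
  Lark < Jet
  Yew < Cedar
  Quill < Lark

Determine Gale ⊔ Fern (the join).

Cedar

Common upper bounds of {Gale, Fern}: Cedar.
The least among these is Cedar.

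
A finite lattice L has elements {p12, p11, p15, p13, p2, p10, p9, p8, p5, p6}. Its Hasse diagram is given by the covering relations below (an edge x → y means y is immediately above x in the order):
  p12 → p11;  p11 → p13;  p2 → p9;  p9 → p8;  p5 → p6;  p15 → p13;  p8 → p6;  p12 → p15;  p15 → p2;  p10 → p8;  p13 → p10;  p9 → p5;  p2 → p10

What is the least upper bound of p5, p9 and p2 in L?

p5

Common upper bounds of {p5, p9, p2}: p5, p6.
The least among these is p5.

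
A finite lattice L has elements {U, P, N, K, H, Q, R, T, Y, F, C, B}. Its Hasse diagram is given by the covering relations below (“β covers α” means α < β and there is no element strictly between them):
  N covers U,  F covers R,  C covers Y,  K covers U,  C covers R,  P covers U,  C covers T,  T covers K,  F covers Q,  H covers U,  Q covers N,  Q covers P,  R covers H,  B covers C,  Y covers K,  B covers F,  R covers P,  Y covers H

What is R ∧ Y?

Common lower bounds of {R, Y}: H, U.
The greatest among these is H.

H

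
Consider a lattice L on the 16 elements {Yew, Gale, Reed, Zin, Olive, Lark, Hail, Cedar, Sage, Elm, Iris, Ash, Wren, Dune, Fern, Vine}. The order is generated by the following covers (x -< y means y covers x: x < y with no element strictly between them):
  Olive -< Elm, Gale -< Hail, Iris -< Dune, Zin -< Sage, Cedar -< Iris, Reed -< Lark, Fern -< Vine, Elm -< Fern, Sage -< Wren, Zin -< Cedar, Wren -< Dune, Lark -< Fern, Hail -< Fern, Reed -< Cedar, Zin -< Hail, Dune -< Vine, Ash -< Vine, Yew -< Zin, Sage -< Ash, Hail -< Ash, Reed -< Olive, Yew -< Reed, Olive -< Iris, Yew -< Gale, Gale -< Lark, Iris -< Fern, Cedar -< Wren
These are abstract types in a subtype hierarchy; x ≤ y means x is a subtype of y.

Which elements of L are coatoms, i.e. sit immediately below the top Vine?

The coatoms are exactly the elements covered by Vine: Ash, Dune, Fern.

Ash, Dune, Fern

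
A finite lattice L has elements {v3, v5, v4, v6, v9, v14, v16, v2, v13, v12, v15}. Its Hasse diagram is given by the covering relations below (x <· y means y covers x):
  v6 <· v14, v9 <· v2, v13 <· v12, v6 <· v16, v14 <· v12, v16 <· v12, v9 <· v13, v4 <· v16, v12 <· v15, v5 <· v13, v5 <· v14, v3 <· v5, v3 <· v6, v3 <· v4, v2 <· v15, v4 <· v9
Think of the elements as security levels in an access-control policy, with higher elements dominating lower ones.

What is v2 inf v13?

Common lower bounds of {v2, v13}: v3, v4, v9.
The greatest among these is v9.

v9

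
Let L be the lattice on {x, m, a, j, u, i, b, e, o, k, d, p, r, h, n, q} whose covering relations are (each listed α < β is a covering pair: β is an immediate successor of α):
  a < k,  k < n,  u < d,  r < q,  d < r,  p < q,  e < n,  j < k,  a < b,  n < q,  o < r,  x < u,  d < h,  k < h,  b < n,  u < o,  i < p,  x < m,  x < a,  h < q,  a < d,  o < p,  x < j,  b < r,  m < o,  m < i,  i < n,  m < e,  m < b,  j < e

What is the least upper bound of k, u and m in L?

Common upper bounds of {k, u, m}: q.
The least among these is q.

q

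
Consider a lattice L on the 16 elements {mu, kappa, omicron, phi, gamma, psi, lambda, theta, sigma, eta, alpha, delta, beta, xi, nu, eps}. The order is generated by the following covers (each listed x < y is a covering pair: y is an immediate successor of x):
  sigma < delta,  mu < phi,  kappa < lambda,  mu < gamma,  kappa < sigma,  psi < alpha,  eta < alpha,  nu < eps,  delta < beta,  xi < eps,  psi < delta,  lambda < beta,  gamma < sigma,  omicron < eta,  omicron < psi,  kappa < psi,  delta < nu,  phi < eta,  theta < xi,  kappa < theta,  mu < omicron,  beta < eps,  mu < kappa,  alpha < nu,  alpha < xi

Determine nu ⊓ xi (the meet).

Common lower bounds of {nu, xi}: alpha, eta, kappa, mu, omicron, phi, psi.
The greatest among these is alpha.

alpha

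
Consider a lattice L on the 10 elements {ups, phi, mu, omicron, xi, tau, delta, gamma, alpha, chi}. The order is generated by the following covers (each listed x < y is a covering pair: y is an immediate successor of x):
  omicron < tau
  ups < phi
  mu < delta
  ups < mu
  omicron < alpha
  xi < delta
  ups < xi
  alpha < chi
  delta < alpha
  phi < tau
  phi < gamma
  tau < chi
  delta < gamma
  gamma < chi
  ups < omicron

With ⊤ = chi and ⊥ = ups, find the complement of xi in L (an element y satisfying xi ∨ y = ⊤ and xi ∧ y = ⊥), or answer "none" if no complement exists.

Need y with xi ∨ y = chi and xi ∧ y = ups.
Checking each element gives: tau.

tau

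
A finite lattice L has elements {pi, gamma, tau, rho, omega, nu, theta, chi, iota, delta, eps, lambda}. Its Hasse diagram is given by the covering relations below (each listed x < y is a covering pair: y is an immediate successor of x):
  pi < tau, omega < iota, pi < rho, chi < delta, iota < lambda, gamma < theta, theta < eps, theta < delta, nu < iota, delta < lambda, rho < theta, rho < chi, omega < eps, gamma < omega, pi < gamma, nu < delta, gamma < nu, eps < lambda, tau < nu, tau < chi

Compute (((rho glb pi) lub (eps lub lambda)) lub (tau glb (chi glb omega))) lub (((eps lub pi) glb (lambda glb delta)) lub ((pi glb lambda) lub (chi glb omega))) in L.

rho ∧ pi = pi
eps ∨ lambda = lambda
pi ∨ lambda = lambda
chi ∧ omega = pi
tau ∧ pi = pi
lambda ∨ pi = lambda
eps ∨ pi = eps
lambda ∧ delta = delta
eps ∧ delta = theta
pi ∧ lambda = pi
chi ∧ omega = pi
pi ∨ pi = pi
theta ∨ pi = theta
lambda ∨ theta = lambda

lambda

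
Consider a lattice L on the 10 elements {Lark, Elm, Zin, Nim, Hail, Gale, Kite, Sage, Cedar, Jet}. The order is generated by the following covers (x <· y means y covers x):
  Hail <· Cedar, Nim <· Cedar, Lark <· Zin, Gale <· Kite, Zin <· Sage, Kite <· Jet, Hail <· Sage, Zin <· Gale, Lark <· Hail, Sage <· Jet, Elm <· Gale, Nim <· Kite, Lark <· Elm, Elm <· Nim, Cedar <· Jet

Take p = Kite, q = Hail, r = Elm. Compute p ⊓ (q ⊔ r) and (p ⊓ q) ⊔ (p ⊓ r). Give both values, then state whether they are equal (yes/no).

Nim; Elm; no

q ⊔ r = Cedar, so p ⊓ (q ⊔ r) = Kite ⊓ Cedar = Nim.
p ⊓ q = Lark and p ⊓ r = Elm, so (p ⊓ q) ⊔ (p ⊓ r) = Lark ⊔ Elm = Elm.
Equal: no.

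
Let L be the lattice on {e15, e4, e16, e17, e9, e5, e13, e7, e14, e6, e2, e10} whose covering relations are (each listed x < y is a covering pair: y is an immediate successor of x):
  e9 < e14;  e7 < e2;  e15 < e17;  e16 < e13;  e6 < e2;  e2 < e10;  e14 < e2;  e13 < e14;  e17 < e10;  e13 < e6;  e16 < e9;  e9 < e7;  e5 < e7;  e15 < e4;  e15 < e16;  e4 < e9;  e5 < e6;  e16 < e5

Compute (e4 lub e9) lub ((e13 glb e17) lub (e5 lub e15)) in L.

e7

e4 ∨ e9 = e9
e13 ∧ e17 = e15
e5 ∨ e15 = e5
e15 ∨ e5 = e5
e9 ∨ e5 = e7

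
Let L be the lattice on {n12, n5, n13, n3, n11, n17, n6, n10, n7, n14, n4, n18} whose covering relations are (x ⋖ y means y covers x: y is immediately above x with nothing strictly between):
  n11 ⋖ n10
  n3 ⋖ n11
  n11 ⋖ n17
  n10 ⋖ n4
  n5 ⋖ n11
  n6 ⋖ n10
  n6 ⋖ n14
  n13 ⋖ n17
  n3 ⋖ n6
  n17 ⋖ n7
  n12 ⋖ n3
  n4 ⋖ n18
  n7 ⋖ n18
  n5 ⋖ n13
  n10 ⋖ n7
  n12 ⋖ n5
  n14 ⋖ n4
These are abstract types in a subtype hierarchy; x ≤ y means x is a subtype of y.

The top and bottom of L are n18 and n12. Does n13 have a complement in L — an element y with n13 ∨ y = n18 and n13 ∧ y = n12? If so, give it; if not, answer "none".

Need y with n13 ∨ y = n18 and n13 ∧ y = n12.
Checking each element gives: n14.

n14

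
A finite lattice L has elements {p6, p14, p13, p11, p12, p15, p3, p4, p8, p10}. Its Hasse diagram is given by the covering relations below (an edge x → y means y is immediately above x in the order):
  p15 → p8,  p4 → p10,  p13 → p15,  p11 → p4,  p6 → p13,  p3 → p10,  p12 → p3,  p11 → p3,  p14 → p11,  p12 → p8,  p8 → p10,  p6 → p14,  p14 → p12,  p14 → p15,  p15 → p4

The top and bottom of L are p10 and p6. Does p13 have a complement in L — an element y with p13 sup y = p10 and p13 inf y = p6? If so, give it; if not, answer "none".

Need y with p13 ∨ y = p10 and p13 ∧ y = p6.
Checking each element gives: p3.

p3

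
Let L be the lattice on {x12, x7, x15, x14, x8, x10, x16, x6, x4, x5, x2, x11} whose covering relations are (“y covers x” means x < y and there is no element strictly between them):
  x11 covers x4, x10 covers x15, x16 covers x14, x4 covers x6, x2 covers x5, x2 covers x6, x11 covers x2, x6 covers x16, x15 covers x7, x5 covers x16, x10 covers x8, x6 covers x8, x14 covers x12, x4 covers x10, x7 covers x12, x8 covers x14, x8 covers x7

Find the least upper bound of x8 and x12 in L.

x8

Common upper bounds of {x8, x12}: x10, x11, x2, x4, x6, x8.
The least among these is x8.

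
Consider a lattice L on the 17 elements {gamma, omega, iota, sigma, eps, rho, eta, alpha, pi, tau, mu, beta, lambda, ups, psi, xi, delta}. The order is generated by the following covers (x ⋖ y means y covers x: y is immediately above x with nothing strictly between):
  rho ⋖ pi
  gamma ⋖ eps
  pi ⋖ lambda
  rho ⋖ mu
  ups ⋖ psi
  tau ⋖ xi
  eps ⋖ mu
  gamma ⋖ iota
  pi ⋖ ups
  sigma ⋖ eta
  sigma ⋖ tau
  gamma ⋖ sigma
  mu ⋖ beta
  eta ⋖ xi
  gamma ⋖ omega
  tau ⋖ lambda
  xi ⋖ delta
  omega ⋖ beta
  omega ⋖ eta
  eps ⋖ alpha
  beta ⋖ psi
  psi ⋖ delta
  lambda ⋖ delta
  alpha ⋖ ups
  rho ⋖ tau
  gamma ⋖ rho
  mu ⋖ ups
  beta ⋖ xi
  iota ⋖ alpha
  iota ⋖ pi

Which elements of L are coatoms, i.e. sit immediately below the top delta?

lambda, psi, xi

The coatoms are exactly the elements covered by delta: lambda, psi, xi.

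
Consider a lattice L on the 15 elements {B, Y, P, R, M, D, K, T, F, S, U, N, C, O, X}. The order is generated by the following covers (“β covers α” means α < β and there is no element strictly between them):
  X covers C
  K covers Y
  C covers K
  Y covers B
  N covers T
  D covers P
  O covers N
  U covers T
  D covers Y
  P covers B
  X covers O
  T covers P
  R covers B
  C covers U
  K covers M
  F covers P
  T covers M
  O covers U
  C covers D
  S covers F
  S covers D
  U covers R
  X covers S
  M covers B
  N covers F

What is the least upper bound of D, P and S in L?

Common upper bounds of {D, P, S}: S, X.
The least among these is S.

S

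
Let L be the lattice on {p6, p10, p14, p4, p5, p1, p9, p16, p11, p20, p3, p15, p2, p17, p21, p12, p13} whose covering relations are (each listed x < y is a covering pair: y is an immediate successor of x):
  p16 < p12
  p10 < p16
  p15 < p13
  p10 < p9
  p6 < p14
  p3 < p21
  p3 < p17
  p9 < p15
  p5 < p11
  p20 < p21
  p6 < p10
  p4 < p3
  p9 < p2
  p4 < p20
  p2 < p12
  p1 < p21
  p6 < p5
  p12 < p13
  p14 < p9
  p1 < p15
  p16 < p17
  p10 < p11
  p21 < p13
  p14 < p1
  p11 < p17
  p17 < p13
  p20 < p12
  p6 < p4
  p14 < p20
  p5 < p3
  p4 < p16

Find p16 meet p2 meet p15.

p10

Common lower bounds of {p16, p2, p15}: p10, p6.
The greatest among these is p10.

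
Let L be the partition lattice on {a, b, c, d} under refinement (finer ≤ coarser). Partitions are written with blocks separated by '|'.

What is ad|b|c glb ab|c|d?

a|b|c|d

Common lower bounds of {ad|b|c, ab|c|d}: a|b|c|d.
The greatest among these is a|b|c|d.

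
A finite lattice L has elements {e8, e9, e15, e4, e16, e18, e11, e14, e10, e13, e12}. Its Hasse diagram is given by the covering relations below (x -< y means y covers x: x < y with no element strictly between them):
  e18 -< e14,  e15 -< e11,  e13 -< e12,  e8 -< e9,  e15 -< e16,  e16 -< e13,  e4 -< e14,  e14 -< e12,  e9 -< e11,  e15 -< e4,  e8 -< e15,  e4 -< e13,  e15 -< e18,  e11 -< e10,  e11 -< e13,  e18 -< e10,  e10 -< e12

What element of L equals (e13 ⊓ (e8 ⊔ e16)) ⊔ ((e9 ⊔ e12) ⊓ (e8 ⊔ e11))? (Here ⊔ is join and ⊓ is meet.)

e8 ∨ e16 = e16
e13 ∧ e16 = e16
e9 ∨ e12 = e12
e8 ∨ e11 = e11
e12 ∧ e11 = e11
e16 ∨ e11 = e13

e13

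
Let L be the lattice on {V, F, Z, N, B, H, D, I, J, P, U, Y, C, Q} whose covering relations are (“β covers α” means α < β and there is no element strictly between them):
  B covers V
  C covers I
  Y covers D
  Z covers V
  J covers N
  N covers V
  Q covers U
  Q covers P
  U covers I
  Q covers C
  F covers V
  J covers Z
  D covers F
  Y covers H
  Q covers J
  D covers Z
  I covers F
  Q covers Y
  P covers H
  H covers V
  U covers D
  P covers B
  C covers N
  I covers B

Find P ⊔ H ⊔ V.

P

Common upper bounds of {P, H, V}: P, Q.
The least among these is P.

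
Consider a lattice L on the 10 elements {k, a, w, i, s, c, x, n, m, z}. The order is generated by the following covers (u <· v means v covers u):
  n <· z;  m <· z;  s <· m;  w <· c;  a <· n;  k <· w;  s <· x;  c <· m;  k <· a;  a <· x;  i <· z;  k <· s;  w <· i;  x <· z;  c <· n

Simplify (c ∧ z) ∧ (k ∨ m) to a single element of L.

c

c ∧ z = c
k ∨ m = m
c ∧ m = c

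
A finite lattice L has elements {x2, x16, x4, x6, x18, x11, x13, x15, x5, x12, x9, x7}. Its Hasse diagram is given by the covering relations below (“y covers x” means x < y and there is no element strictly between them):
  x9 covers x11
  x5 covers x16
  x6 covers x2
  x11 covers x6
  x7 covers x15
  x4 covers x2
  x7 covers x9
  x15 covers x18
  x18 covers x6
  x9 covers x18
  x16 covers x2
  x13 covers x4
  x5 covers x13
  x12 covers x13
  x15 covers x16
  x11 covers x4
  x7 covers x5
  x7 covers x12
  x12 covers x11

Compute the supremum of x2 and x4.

Common upper bounds of {x2, x4}: x11, x12, x13, x4, x5, x7, x9.
The least among these is x4.

x4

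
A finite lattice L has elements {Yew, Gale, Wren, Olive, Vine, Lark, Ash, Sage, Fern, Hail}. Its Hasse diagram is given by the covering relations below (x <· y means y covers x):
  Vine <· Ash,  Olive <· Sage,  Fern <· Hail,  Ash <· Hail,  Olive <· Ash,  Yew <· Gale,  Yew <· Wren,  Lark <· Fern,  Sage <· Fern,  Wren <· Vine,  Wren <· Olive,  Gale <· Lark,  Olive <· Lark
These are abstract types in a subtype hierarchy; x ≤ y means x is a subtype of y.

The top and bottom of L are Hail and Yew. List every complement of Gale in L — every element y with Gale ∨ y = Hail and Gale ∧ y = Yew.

Ash, Vine

Need y with Gale ∨ y = Hail and Gale ∧ y = Yew.
Checking each element gives: Ash, Vine.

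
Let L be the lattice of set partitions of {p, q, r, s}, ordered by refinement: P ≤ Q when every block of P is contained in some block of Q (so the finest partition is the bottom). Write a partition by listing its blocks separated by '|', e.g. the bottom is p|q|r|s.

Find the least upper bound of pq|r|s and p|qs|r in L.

Common upper bounds of {pq|r|s, p|qs|r}: pqrs, pqs|r.
The least among these is pqs|r.

pqs|r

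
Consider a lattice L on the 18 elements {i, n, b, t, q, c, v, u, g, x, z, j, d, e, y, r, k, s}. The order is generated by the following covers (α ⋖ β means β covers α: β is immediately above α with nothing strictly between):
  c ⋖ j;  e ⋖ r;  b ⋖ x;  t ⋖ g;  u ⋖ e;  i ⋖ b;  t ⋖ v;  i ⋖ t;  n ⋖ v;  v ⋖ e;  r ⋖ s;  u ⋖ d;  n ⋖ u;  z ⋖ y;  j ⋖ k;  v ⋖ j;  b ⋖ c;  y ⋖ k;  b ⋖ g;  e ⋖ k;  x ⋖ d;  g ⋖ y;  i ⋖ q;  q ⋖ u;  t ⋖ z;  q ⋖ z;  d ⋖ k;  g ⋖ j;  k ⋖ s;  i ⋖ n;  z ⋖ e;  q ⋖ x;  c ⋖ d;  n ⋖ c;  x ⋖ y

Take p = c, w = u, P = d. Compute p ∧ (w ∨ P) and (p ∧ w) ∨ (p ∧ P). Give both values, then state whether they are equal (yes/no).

c; c; yes

w ∨ P = d, so p ∧ (w ∨ P) = c ∧ d = c.
p ∧ w = n and p ∧ P = c, so (p ∧ w) ∨ (p ∧ P) = n ∨ c = c.
Equal: yes.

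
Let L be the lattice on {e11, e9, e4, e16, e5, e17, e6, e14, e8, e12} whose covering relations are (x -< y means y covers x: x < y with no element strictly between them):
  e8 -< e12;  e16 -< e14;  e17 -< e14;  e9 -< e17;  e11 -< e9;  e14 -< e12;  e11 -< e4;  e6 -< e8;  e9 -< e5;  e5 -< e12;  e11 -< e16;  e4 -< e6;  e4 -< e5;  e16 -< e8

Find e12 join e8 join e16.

Common upper bounds of {e12, e8, e16}: e12.
The least among these is e12.

e12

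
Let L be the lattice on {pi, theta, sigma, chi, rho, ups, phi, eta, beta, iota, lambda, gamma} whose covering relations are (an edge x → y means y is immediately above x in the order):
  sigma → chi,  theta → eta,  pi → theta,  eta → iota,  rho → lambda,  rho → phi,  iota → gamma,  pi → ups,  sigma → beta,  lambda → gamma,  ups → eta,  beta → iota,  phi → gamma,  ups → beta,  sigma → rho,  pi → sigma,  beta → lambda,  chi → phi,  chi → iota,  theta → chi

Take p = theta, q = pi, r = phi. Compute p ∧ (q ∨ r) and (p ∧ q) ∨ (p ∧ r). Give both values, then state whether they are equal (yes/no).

theta; theta; yes

q ∨ r = phi, so p ∧ (q ∨ r) = theta ∧ phi = theta.
p ∧ q = pi and p ∧ r = theta, so (p ∧ q) ∨ (p ∧ r) = pi ∨ theta = theta.
Equal: yes.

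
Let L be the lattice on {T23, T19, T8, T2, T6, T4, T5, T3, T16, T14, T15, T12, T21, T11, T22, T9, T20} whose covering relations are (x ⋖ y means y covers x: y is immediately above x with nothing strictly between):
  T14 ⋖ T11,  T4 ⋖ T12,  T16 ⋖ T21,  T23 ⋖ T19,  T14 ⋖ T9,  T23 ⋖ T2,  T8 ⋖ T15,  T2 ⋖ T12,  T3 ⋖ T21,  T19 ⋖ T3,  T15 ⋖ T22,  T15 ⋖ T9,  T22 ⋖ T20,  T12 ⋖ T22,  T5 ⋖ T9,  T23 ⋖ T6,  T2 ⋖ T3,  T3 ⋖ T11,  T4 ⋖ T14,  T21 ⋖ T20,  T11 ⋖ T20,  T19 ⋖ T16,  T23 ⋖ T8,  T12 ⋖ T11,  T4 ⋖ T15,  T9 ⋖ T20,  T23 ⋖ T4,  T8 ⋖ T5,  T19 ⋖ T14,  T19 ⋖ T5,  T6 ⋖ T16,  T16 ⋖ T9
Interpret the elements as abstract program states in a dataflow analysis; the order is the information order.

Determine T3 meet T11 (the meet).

Common lower bounds of {T3, T11}: T19, T2, T23, T3.
The greatest among these is T3.

T3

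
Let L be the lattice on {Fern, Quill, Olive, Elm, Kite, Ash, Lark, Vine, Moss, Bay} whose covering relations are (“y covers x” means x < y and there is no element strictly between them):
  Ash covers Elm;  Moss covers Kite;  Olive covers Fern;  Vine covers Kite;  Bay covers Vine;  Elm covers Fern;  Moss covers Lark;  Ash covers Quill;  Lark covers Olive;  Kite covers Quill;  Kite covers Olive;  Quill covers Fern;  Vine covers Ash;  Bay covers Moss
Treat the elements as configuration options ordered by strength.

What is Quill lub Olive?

Kite

Common upper bounds of {Quill, Olive}: Bay, Kite, Moss, Vine.
The least among these is Kite.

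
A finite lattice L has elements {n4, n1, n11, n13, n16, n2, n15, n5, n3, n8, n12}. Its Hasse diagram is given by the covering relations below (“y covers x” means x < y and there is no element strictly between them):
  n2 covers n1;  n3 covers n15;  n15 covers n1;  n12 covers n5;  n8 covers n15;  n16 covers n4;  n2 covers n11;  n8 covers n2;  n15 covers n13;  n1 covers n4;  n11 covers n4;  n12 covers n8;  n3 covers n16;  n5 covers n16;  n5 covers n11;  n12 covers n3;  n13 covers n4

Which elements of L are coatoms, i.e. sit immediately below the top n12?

The coatoms are exactly the elements covered by n12: n3, n5, n8.

n3, n5, n8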